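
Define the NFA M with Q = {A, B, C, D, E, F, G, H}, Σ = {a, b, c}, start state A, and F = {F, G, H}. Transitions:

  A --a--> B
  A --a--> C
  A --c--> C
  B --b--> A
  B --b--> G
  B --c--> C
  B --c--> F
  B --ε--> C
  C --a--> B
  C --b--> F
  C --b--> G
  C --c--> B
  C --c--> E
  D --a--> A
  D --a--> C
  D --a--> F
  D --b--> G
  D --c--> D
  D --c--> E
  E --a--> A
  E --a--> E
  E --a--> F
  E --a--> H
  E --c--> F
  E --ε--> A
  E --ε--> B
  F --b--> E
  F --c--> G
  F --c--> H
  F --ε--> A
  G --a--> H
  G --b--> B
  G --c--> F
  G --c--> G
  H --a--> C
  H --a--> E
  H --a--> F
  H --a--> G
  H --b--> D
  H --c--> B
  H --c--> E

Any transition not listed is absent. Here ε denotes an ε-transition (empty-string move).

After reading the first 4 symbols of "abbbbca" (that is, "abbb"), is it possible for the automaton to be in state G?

Yes

Start in {A}.
Read 'a': A→{B, C}; now {B, C}.
Read 'b': B→{A, G}, C→{F, G}; now {A, F, G}.
Read 'b': A→∅, F→{E}, G→{B}; union {B, E}; ε-closure = {A, B, C, E}.
Read 'b': A→∅, B→{A, G}, C→{F, G}, E→∅; now {A, F, G}.
State G is in {A, F, G}.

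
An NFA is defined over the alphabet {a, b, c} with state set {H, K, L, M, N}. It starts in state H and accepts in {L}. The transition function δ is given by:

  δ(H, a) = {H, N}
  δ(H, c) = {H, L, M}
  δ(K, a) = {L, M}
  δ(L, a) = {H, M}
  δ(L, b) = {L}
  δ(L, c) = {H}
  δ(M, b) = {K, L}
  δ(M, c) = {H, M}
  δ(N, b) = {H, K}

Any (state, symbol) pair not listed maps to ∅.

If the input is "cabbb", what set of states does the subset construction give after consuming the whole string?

{L}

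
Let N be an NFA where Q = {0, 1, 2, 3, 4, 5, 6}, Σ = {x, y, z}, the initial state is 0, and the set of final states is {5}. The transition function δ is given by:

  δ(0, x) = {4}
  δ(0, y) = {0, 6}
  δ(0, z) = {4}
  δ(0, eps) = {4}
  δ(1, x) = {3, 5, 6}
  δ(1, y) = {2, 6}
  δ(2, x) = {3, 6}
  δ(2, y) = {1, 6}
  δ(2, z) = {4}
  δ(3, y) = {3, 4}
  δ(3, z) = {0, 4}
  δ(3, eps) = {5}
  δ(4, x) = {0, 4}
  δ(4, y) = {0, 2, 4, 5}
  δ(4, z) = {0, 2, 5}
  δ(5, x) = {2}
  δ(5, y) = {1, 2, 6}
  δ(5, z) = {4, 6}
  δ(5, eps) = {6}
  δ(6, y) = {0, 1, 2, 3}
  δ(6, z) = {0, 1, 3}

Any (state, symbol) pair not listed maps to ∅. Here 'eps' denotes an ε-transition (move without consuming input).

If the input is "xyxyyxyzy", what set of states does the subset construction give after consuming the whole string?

Start: ε-closure({0}) = {0, 4}.
Read 'x': 0→{4}, 4→{0, 4}; now {0, 4}.
Read 'y': 0→{0, 6}, 4→{0, 2, 4, 5}; now {0, 2, 4, 5, 6}.
Read 'x': 0→{4}, 2→{3, 6}, 4→{0, 4}, 5→{2}, 6→∅; union {0, 2, 3, 4, 6}; ε-closure = {0, 2, 3, 4, 5, 6}.
Read 'y': 0→{0, 6}, 2→{1, 6}, 3→{3, 4}, 4→{0, 2, 4, 5}, 5→{1, 2, 6}, 6→{0, 1, 2, 3}; now {0, 1, 2, 3, 4, 5, 6}.
Read 'y': 0→{0, 6}, 1→{2, 6}, 2→{1, 6}, 3→{3, 4}, 4→{0, 2, 4, 5}, 5→{1, 2, 6}, 6→{0, 1, 2, 3}; now {0, 1, 2, 3, 4, 5, 6}.
Read 'x': 0→{4}, 1→{3, 5, 6}, 2→{3, 6}, 3→∅, 4→{0, 4}, 5→{2}, 6→∅; now {0, 2, 3, 4, 5, 6}.
Read 'y': 0→{0, 6}, 2→{1, 6}, 3→{3, 4}, 4→{0, 2, 4, 5}, 5→{1, 2, 6}, 6→{0, 1, 2, 3}; now {0, 1, 2, 3, 4, 5, 6}.
Read 'z': 0→{4}, 1→∅, 2→{4}, 3→{0, 4}, 4→{0, 2, 5}, 5→{4, 6}, 6→{0, 1, 3}; now {0, 1, 2, 3, 4, 5, 6}.
Read 'y': 0→{0, 6}, 1→{2, 6}, 2→{1, 6}, 3→{3, 4}, 4→{0, 2, 4, 5}, 5→{1, 2, 6}, 6→{0, 1, 2, 3}; now {0, 1, 2, 3, 4, 5, 6}.

{0, 1, 2, 3, 4, 5, 6}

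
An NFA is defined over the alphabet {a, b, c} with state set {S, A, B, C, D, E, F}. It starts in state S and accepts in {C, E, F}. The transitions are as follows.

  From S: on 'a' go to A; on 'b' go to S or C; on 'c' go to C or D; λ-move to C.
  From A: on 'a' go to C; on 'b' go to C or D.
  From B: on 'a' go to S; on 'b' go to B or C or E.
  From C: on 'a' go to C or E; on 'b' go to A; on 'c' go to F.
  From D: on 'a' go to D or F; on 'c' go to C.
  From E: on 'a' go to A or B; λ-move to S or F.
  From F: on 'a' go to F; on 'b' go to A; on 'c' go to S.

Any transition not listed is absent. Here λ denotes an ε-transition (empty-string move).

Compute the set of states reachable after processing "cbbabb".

Start: ε-closure({S}) = {S, C}.
Read 'c': S→{C, D}, C→{F}; now {C, D, F}.
Read 'b': C→{A}, D→∅, F→{A}; now {A}.
Read 'b': A→{C, D}; now {C, D}.
Read 'a': C→{C, E}, D→{D, F}; union {C, D, E, F}; ε-closure = {S, C, D, E, F}.
Read 'b': S→{S, C}, C→{A}, D→∅, E→∅, F→{A}; now {S, A, C}.
Read 'b': S→{S, C}, A→{C, D}, C→{A}; now {S, A, C, D}.

{S, A, C, D}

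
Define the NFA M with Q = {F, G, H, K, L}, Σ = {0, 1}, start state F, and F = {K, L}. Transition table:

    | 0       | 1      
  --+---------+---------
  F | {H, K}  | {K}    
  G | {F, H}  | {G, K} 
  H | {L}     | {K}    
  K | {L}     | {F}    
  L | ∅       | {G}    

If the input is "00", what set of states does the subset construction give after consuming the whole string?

{L}

Start in {F}.
Read '0': {F} → {H, K}.
Read '0': {H, K} → {L}.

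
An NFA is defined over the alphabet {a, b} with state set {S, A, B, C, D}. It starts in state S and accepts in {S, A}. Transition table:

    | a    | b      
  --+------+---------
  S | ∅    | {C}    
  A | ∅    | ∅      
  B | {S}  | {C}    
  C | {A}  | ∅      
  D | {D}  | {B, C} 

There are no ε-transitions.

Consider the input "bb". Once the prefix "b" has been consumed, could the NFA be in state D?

No

Start in {S}.
Read 'b': S→{C}; now {C}.
State D is not in {C}.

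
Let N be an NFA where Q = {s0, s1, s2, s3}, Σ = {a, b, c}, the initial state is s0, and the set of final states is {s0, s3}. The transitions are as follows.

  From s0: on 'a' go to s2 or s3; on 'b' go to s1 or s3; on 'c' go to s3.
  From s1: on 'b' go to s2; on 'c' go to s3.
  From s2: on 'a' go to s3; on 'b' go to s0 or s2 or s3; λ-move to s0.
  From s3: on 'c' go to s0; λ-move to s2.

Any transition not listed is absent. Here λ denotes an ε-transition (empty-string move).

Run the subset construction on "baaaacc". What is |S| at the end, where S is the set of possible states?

3

Start in {s0}.
Read 'b': {s0} → {s0, s1, s2, s3}.
Read 'a': {s0, s1, s2, s3} → {s0, s2, s3}.
Read 'a': {s0, s2, s3} → {s0, s2, s3}.
Read 'a': {s0, s2, s3} → {s0, s2, s3}.
Read 'a': {s0, s2, s3} → {s0, s2, s3}.
Read 'c': {s0, s2, s3} → {s0, s2, s3}.
Read 'c': {s0, s2, s3} → {s0, s2, s3}.
That set has 3 states.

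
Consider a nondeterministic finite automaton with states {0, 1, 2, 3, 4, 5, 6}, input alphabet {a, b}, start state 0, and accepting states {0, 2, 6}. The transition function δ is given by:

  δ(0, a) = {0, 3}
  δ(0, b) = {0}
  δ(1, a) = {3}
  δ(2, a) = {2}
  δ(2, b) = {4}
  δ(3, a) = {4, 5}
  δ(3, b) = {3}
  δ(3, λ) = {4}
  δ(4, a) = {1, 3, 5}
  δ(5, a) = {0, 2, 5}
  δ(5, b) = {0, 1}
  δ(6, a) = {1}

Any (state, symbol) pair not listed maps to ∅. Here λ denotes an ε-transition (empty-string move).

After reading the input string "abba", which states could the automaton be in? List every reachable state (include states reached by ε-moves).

Start in {0}.
Read 'a': 0→{0, 3}; union {0, 3}; ε-closure = {0, 3, 4}.
Read 'b': 0→{0}, 3→{3}, 4→∅; union {0, 3}; ε-closure = {0, 3, 4}.
Read 'b': 0→{0}, 3→{3}, 4→∅; union {0, 3}; ε-closure = {0, 3, 4}.
Read 'a': 0→{0, 3}, 3→{4, 5}, 4→{1, 3, 5}; now {0, 1, 3, 4, 5}.

{0, 1, 3, 4, 5}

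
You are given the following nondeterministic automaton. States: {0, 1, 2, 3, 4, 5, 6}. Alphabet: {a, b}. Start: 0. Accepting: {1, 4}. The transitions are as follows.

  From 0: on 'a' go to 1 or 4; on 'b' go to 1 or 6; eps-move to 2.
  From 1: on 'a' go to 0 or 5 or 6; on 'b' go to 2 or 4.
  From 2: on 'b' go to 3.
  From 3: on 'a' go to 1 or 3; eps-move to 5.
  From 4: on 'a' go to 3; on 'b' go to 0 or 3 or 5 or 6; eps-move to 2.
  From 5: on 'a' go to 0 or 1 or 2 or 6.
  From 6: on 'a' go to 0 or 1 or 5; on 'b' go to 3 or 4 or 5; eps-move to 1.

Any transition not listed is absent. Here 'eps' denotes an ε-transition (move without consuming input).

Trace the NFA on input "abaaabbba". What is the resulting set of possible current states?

{0, 1, 2, 3, 4, 5, 6}

Start: ε-closure({0}) = {0, 2}.
Read 'a': 0→{1, 4}, 2→∅; union {1, 4}; ε-closure = {1, 2, 4}.
Read 'b': 1→{2, 4}, 2→{3}, 4→{0, 3, 5, 6}; union {0, 2, 3, 4, 5, 6}; ε-closure = {0, 1, 2, 3, 4, 5, 6}.
Read 'a': 0→{1, 4}, 1→{0, 5, 6}, 2→∅, 3→{1, 3}, 4→{3}, 5→{0, 1, 2, 6}, 6→{0, 1, 5}; now {0, 1, 2, 3, 4, 5, 6}.
Read 'a': 0→{1, 4}, 1→{0, 5, 6}, 2→∅, 3→{1, 3}, 4→{3}, 5→{0, 1, 2, 6}, 6→{0, 1, 5}; now {0, 1, 2, 3, 4, 5, 6}.
Read 'a': 0→{1, 4}, 1→{0, 5, 6}, 2→∅, 3→{1, 3}, 4→{3}, 5→{0, 1, 2, 6}, 6→{0, 1, 5}; now {0, 1, 2, 3, 4, 5, 6}.
Read 'b': 0→{1, 6}, 1→{2, 4}, 2→{3}, 3→∅, 4→{0, 3, 5, 6}, 5→∅, 6→{3, 4, 5}; now {0, 1, 2, 3, 4, 5, 6}.
Read 'b': 0→{1, 6}, 1→{2, 4}, 2→{3}, 3→∅, 4→{0, 3, 5, 6}, 5→∅, 6→{3, 4, 5}; now {0, 1, 2, 3, 4, 5, 6}.
Read 'b': 0→{1, 6}, 1→{2, 4}, 2→{3}, 3→∅, 4→{0, 3, 5, 6}, 5→∅, 6→{3, 4, 5}; now {0, 1, 2, 3, 4, 5, 6}.
Read 'a': 0→{1, 4}, 1→{0, 5, 6}, 2→∅, 3→{1, 3}, 4→{3}, 5→{0, 1, 2, 6}, 6→{0, 1, 5}; now {0, 1, 2, 3, 4, 5, 6}.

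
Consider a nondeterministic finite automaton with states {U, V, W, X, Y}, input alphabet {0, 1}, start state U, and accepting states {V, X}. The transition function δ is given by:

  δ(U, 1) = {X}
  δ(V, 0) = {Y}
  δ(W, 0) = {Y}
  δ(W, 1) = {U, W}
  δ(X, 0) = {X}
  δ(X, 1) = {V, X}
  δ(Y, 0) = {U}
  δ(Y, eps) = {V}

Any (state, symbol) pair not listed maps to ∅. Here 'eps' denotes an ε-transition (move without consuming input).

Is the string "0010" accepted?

No

Start in {U}.
Read '0': U→∅; now ∅.
The set is empty and remains empty for the remaining 3 symbols.
The final set ∅ contains no accepting state.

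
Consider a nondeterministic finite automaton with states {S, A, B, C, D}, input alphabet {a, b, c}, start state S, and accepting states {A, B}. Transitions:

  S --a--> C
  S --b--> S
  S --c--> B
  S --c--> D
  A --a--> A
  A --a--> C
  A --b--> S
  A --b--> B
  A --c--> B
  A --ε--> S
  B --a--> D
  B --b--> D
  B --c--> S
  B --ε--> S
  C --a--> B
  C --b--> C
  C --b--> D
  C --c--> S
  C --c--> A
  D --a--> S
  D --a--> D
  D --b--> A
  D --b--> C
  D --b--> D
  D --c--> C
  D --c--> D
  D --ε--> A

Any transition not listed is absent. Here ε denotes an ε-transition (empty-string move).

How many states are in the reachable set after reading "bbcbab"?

5

Start in {S}.
Read 'b': S→{S}; now {S}.
Read 'b': S→{S}; now {S}.
Read 'c': S→{B, D}; union {B, D}; ε-closure = {S, A, B, D}.
Read 'b': S→{S}, A→{S, B}, B→{D}, D→{A, C, D}; now {S, A, B, C, D}.
Read 'a': S→{C}, A→{A, C}, B→{D}, C→{B}, D→{S, D}; now {S, A, B, C, D}.
Read 'b': S→{S}, A→{S, B}, B→{D}, C→{C, D}, D→{A, C, D}; now {S, A, B, C, D}.
That set has 5 states.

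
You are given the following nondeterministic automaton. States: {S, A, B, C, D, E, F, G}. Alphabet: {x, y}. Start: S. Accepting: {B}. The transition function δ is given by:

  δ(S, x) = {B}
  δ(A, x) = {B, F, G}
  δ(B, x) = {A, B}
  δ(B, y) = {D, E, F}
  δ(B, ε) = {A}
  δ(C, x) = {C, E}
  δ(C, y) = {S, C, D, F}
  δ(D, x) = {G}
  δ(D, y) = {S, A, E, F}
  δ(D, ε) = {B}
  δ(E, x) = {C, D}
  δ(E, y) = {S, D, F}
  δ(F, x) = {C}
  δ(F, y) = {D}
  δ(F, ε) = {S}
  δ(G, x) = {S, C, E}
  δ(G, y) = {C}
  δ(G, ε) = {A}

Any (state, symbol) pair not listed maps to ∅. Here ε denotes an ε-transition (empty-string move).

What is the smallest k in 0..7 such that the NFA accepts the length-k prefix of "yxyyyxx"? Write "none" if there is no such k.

none

Start in {S}.
Read 'y': {S} → ∅.
The set is empty and remains empty for the remaining 6 symbols.
No reachable set along the way intersects F.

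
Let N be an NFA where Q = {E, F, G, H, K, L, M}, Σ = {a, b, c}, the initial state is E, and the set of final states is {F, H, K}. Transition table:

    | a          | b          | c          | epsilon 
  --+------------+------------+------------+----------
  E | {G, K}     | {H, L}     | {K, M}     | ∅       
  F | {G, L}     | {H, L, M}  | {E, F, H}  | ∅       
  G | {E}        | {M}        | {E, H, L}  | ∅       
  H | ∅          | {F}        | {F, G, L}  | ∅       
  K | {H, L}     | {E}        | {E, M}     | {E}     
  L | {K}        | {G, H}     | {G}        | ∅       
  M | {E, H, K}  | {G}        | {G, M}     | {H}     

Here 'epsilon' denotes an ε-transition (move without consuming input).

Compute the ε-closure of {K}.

{E, K}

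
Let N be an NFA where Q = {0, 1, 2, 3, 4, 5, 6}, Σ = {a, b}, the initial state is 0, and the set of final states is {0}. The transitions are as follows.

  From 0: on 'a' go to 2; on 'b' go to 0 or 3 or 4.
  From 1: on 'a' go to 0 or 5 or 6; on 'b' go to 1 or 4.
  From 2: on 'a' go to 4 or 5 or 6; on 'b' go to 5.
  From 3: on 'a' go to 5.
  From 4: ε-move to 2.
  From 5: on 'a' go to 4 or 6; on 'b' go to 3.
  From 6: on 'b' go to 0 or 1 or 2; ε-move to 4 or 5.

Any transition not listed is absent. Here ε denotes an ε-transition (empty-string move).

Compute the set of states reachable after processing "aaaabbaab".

{0, 1, 2, 3, 5}

Start in {0}.
Read 'a': 0→{2}; now {2}.
Read 'a': 2→{4, 5, 6}; union {4, 5, 6}; ε-closure = {2, 4, 5, 6}.
Read 'a': 2→{4, 5, 6}, 4→∅, 5→{4, 6}, 6→∅; union {4, 5, 6}; ε-closure = {2, 4, 5, 6}.
Read 'a': 2→{4, 5, 6}, 4→∅, 5→{4, 6}, 6→∅; union {4, 5, 6}; ε-closure = {2, 4, 5, 6}.
Read 'b': 2→{5}, 4→∅, 5→{3}, 6→{0, 1, 2}; now {0, 1, 2, 3, 5}.
Read 'b': 0→{0, 3, 4}, 1→{1, 4}, 2→{5}, 3→∅, 5→{3}; union {0, 1, 3, 4, 5}; ε-closure = {0, 1, 2, 3, 4, 5}.
Read 'a': 0→{2}, 1→{0, 5, 6}, 2→{4, 5, 6}, 3→{5}, 4→∅, 5→{4, 6}; now {0, 2, 4, 5, 6}.
Read 'a': 0→{2}, 2→{4, 5, 6}, 4→∅, 5→{4, 6}, 6→∅; now {2, 4, 5, 6}.
Read 'b': 2→{5}, 4→∅, 5→{3}, 6→{0, 1, 2}; now {0, 1, 2, 3, 5}.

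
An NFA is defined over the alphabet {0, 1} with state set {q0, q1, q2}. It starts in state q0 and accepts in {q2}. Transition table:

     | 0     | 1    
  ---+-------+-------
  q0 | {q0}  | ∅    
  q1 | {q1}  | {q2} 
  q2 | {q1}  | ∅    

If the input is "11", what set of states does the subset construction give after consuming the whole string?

Start in {q0}.
Read '1': q0→∅; now ∅.
The set is empty and remains empty for the remaining 1 symbol.

∅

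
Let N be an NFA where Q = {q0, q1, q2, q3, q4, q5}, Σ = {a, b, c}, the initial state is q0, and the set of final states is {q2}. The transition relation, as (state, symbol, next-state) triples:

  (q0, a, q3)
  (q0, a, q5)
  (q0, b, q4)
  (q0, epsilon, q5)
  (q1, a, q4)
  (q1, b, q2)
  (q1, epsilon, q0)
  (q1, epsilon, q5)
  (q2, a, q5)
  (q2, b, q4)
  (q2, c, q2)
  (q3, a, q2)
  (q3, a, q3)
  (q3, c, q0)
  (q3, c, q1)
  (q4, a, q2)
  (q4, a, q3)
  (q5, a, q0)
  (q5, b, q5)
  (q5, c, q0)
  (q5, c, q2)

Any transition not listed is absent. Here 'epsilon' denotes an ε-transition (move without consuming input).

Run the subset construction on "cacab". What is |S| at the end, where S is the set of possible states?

2

Start: ε-closure({q0}) = {q0, q5}.
Read 'c': {q0, q5} → {q0, q2, q5}.
Read 'a': {q0, q2, q5} → {q0, q3, q5}.
Read 'c': {q0, q3, q5} → {q0, q1, q2, q5}.
Read 'a': {q0, q1, q2, q5} → {q0, q3, q4, q5}.
Read 'b': {q0, q3, q4, q5} → {q4, q5}.
That set has 2 states.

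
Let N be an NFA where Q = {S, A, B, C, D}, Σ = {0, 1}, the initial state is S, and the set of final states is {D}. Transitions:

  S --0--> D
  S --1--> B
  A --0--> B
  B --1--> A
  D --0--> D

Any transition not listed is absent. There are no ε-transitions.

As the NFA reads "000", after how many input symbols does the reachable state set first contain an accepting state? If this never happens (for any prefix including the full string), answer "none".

Start in {S}.
Read '0': {S} → {D}.
None of the earlier sets intersect F, but {D} does.

1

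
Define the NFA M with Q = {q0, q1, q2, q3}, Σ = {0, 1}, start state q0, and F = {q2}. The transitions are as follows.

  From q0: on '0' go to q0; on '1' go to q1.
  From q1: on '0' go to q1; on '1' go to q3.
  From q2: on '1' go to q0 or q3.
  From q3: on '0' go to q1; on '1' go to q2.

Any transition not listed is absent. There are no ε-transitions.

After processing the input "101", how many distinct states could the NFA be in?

1

Start in {q0}.
Read '1': q0→{q1}; now {q1}.
Read '0': q1→{q1}; now {q1}.
Read '1': q1→{q3}; now {q3}.
That set has 1 state.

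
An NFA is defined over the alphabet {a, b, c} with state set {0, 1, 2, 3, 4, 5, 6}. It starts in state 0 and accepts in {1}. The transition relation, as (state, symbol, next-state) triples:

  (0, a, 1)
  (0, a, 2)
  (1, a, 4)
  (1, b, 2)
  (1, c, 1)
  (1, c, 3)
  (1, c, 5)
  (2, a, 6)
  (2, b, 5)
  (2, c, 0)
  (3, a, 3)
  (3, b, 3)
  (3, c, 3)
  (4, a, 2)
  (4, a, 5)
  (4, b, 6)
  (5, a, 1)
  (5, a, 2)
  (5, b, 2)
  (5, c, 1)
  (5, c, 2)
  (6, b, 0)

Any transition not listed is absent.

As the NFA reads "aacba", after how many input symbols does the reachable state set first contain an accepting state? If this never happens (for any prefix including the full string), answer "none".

1

Start in {0}.
Read 'a': 0→{1, 2}; now {1, 2}.
None of the earlier sets intersect F, but {1, 2} does.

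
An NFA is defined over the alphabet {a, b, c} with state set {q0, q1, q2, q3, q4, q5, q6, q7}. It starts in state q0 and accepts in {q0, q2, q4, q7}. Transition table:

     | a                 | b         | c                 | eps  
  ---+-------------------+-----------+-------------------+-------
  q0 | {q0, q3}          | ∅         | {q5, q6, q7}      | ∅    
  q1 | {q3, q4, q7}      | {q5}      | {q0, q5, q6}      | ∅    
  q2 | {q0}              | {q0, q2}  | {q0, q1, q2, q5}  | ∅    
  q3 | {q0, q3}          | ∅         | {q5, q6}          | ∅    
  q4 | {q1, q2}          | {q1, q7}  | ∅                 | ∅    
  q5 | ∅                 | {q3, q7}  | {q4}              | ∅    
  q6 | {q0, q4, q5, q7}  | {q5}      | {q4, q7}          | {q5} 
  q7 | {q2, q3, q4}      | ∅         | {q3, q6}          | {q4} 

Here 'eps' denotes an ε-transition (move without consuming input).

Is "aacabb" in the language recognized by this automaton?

Start in {q0}.
Read 'a': q0→{q0, q3}; now {q0, q3}.
Read 'a': q0→{q0, q3}, q3→{q0, q3}; now {q0, q3}.
Read 'c': q0→{q5, q6, q7}, q3→{q5, q6}; union {q5, q6, q7}; ε-closure = {q4, q5, q6, q7}.
Read 'a': q4→{q1, q2}, q5→∅, q6→{q0, q4, q5, q7}, q7→{q2, q3, q4}; now {q0, q1, q2, q3, q4, q5, q7}.
Read 'b': q0→∅, q1→{q5}, q2→{q0, q2}, q3→∅, q4→{q1, q7}, q5→{q3, q7}, q7→∅; union {q0, q1, q2, q3, q5, q7}; ε-closure = {q0, q1, q2, q3, q4, q5, q7}.
Read 'b': q0→∅, q1→{q5}, q2→{q0, q2}, q3→∅, q4→{q1, q7}, q5→{q3, q7}, q7→∅; union {q0, q1, q2, q3, q5, q7}; ε-closure = {q0, q1, q2, q3, q4, q5, q7}.
The final set {q0, q1, q2, q3, q4, q5, q7} contains the accepting states q0, q2, q4, q7.

Yes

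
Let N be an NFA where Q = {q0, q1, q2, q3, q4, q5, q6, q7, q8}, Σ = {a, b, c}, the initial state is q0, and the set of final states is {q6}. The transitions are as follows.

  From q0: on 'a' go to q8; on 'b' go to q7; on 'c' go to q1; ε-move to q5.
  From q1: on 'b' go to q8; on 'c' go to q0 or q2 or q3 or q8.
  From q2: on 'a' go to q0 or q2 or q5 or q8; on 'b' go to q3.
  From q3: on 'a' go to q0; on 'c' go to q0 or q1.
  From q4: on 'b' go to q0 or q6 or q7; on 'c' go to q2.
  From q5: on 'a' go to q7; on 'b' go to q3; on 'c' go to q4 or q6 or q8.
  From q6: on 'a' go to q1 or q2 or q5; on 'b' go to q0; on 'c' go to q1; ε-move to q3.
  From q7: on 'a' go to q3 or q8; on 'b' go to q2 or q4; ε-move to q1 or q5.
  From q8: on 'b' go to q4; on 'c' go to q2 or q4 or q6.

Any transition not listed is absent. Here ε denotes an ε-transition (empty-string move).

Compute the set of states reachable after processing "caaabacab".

{q1, q2, q3, q4, q5, q7, q8}

Start: ε-closure({q0}) = {q0, q5}.
Read 'c': q0→{q1}, q5→{q4, q6, q8}; union {q1, q4, q6, q8}; ε-closure = {q1, q3, q4, q6, q8}.
Read 'a': q1→∅, q3→{q0}, q4→∅, q6→{q1, q2, q5}, q8→∅; now {q0, q1, q2, q5}.
Read 'a': q0→{q8}, q1→∅, q2→{q0, q2, q5, q8}, q5→{q7}; union {q0, q2, q5, q7, q8}; ε-closure = {q0, q1, q2, q5, q7, q8}.
Read 'a': q0→{q8}, q1→∅, q2→{q0, q2, q5, q8}, q5→{q7}, q7→{q3, q8}, q8→∅; union {q0, q2, q3, q5, q7, q8}; ε-closure = {q0, q1, q2, q3, q5, q7, q8}.
Read 'b': q0→{q7}, q1→{q8}, q2→{q3}, q3→∅, q5→{q3}, q7→{q2, q4}, q8→{q4}; union {q2, q3, q4, q7, q8}; ε-closure = {q1, q2, q3, q4, q5, q7, q8}.
Read 'a': q1→∅, q2→{q0, q2, q5, q8}, q3→{q0}, q4→∅, q5→{q7}, q7→{q3, q8}, q8→∅; union {q0, q2, q3, q5, q7, q8}; ε-closure = {q0, q1, q2, q3, q5, q7, q8}.
Read 'c': q0→{q1}, q1→{q0, q2, q3, q8}, q2→∅, q3→{q0, q1}, q5→{q4, q6, q8}, q7→∅, q8→{q2, q4, q6}; union {q0, q1, q2, q3, q4, q6, q8}; ε-closure = {q0, q1, q2, q3, q4, q5, q6, q8}.
Read 'a': q0→{q8}, q1→∅, q2→{q0, q2, q5, q8}, q3→{q0}, q4→∅, q5→{q7}, q6→{q1, q2, q5}, q8→∅; now {q0, q1, q2, q5, q7, q8}.
Read 'b': q0→{q7}, q1→{q8}, q2→{q3}, q5→{q3}, q7→{q2, q4}, q8→{q4}; union {q2, q3, q4, q7, q8}; ε-closure = {q1, q2, q3, q4, q5, q7, q8}.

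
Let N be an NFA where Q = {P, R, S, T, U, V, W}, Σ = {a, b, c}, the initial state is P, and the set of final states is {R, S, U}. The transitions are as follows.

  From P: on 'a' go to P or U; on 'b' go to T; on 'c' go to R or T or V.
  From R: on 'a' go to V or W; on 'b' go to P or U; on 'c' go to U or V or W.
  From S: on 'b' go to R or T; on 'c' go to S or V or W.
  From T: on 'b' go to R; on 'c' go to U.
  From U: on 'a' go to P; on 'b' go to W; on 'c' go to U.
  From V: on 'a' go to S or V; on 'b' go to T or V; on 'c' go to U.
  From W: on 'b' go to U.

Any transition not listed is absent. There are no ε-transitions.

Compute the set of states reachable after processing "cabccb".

Start in {P}.
Read 'c': P→{R, T, V}; now {R, T, V}.
Read 'a': R→{V, W}, T→∅, V→{S, V}; now {S, V, W}.
Read 'b': S→{R, T}, V→{T, V}, W→{U}; now {R, T, U, V}.
Read 'c': R→{U, V, W}, T→{U}, U→{U}, V→{U}; now {U, V, W}.
Read 'c': U→{U}, V→{U}, W→∅; now {U}.
Read 'b': U→{W}; now {W}.

{W}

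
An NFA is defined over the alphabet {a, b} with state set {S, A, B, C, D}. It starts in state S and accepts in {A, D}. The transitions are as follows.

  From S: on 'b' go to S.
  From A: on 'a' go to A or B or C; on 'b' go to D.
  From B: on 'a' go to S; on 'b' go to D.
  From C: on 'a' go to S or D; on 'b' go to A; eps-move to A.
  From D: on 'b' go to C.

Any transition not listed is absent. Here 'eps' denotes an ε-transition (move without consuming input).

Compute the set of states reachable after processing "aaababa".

Start in {S}.
Read 'a': {S} → ∅.
The set is empty and remains empty for the remaining 6 symbols.

∅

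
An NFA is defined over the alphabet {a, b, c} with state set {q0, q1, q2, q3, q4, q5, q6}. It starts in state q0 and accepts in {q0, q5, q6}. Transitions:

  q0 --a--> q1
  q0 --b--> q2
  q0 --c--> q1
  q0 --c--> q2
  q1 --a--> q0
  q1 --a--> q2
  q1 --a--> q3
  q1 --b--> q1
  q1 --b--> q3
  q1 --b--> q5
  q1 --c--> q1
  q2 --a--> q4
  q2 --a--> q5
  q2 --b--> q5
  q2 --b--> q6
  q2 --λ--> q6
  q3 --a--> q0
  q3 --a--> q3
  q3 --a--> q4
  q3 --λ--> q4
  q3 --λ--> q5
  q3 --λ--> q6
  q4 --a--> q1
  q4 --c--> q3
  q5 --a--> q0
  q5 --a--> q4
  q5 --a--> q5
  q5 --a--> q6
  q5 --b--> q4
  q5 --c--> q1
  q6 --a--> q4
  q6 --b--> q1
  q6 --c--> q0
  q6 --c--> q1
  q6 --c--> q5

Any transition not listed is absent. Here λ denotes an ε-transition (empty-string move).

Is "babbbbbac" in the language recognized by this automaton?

No

Start in {q0}.
Read 'b': q0→{q2}; union {q2}; ε-closure = {q2, q6}.
Read 'a': q2→{q4, q5}, q6→{q4}; now {q4, q5}.
Read 'b': q4→∅, q5→{q4}; now {q4}.
Read 'b': q4→∅; now ∅.
The set is empty and remains empty for the remaining 5 symbols.
The final set ∅ contains no accepting state.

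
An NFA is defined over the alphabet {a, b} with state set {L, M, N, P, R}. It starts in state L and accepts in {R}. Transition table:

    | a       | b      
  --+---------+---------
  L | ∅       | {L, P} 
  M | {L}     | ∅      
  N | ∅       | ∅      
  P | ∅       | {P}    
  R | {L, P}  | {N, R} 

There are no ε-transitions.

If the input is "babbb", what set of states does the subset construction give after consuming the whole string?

Start in {L}.
Read 'b': {L} → {L, P}.
Read 'a': {L, P} → ∅.
The set is empty and remains empty for the remaining 3 symbols.

∅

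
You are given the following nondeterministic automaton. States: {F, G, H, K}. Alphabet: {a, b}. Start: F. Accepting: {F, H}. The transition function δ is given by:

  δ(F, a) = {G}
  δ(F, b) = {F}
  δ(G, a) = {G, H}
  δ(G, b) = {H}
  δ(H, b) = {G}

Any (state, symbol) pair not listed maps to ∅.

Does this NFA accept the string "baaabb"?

Yes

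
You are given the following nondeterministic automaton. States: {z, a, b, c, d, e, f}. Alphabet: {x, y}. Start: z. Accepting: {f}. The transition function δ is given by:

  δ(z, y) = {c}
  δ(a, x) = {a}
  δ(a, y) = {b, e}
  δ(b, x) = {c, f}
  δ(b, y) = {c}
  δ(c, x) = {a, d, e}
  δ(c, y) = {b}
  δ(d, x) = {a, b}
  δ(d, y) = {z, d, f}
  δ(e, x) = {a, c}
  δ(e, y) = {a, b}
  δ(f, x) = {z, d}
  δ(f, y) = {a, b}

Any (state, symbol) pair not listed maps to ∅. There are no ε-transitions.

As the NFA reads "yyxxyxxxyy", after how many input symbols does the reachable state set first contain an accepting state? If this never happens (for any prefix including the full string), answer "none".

3

Start in {z}.
Read 'y': z→{c}; now {c}.
Read 'y': c→{b}; now {b}.
Read 'x': b→{c, f}; now {c, f}.
None of the earlier sets intersect F, but {c, f} does.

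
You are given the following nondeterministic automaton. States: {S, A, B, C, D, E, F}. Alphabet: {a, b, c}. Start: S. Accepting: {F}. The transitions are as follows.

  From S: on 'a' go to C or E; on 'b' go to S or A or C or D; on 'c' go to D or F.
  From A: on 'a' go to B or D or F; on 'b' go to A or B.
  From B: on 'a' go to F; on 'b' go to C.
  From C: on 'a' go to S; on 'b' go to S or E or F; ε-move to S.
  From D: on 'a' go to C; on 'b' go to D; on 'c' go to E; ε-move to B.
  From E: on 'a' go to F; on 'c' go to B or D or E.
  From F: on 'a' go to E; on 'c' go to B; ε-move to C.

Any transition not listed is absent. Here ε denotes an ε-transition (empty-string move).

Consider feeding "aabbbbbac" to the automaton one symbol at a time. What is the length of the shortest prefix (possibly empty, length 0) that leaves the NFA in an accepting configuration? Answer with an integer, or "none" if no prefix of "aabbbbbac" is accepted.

2

Start in {S}.
Read 'a': {S} → {S, C, E}.
Read 'a': {S, C, E} → {S, C, E, F}.
None of the earlier sets intersect F, but {S, C, E, F} does.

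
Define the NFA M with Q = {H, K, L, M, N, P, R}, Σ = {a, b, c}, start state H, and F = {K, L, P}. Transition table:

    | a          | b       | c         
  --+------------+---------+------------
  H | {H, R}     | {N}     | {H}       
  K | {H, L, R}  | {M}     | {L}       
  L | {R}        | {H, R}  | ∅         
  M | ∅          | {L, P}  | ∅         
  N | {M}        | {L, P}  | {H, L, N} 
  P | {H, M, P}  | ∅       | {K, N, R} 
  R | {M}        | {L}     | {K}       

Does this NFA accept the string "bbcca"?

Yes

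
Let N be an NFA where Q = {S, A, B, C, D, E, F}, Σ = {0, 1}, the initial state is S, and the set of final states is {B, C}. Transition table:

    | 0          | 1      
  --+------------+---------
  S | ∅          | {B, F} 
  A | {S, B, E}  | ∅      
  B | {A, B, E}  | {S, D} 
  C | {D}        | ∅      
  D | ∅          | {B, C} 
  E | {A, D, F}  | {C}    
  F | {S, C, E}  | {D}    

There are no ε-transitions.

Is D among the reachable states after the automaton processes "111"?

No

Start in {S}.
Read '1': S→{B, F}; now {B, F}.
Read '1': B→{S, D}, F→{D}; now {S, D}.
Read '1': S→{B, F}, D→{B, C}; now {B, C, F}.
State D is not in {B, C, F}.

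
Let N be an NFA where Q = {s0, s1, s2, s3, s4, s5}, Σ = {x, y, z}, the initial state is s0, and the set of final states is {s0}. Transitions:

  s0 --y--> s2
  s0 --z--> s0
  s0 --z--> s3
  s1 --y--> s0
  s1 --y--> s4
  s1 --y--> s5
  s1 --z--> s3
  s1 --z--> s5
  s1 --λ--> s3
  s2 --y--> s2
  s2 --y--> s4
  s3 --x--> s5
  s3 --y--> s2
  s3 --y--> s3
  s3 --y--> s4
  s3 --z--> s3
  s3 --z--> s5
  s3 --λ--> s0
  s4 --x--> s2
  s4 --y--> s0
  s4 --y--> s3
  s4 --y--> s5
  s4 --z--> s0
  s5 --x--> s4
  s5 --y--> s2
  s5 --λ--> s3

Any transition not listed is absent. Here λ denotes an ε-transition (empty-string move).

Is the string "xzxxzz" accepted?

No

Start in {s0}.
Read 'x': s0→∅; now ∅.
The set is empty and remains empty for the remaining 5 symbols.
The final set ∅ contains no accepting state.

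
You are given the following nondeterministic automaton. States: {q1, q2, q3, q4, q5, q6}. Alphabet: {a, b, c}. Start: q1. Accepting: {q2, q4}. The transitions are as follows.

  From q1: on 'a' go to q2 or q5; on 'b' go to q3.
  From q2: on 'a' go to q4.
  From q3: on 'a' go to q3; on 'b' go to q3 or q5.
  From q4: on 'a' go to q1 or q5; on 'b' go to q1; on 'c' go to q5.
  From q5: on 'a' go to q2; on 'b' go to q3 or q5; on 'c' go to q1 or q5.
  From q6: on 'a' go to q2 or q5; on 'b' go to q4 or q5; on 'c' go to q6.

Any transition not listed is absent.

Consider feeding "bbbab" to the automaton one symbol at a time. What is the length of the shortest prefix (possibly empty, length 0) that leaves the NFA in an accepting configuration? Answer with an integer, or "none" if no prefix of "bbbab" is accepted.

4

Start in {q1}.
Read 'b': q1→{q3}; now {q3}.
Read 'b': q3→{q3, q5}; now {q3, q5}.
Read 'b': q3→{q3, q5}, q5→{q3, q5}; now {q3, q5}.
Read 'a': q3→{q3}, q5→{q2}; now {q2, q3}.
None of the earlier sets intersect F, but {q2, q3} does.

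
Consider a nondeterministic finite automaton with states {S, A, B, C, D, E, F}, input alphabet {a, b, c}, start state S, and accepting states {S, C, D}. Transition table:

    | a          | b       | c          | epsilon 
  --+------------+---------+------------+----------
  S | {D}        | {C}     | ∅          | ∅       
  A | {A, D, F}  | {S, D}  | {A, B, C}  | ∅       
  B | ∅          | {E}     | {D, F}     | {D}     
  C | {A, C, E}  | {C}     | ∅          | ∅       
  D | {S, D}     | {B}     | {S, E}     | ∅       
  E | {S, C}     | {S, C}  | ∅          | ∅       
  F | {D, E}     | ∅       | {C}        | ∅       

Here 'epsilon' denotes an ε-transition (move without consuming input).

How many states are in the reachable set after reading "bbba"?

3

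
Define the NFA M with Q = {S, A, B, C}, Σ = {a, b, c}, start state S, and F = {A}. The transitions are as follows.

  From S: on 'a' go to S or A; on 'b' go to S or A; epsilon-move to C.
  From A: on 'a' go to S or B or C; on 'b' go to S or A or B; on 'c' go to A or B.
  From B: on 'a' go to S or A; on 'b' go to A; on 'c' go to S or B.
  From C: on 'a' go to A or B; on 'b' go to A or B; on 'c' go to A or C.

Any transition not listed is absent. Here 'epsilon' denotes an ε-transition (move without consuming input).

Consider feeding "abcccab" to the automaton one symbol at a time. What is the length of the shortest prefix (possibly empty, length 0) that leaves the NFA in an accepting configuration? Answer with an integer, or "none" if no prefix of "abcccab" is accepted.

1

Start: ε-closure({S}) = {S, C}.
Read 'a': S→{S, A}, C→{A, B}; union {S, A, B}; ε-closure = {S, A, B, C}.
None of the earlier sets intersect F, but {S, A, B, C} does.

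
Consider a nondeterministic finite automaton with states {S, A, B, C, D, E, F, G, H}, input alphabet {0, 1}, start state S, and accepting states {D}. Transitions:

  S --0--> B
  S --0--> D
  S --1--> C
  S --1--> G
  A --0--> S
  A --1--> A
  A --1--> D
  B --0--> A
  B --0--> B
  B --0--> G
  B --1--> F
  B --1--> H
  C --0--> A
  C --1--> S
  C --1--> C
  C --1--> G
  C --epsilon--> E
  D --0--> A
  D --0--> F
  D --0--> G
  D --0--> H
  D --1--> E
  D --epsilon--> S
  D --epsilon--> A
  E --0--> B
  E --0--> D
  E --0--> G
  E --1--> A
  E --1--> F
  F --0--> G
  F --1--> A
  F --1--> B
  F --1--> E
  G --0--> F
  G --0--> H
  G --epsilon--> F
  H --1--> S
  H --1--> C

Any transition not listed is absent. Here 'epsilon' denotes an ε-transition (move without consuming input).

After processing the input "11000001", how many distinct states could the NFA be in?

Start in {S}.
Read '1': S→{C, G}; union {C, G}; ε-closure = {C, E, F, G}.
Read '1': C→{S, C, G}, E→{A, F}, F→{A, B, E}, G→∅; now {S, A, B, C, E, F, G}.
Read '0': S→{B, D}, A→{S}, B→{A, B, G}, C→{A}, E→{B, D, G}, F→{G}, G→{F, H}; now {S, A, B, D, F, G, H}.
Read '0': S→{B, D}, A→{S}, B→{A, B, G}, D→{A, F, G, H}, F→{G}, G→{F, H}, H→∅; now {S, A, B, D, F, G, H}.
Read '0': S→{B, D}, A→{S}, B→{A, B, G}, D→{A, F, G, H}, F→{G}, G→{F, H}, H→∅; now {S, A, B, D, F, G, H}.
Read '0': S→{B, D}, A→{S}, B→{A, B, G}, D→{A, F, G, H}, F→{G}, G→{F, H}, H→∅; now {S, A, B, D, F, G, H}.
Read '0': S→{B, D}, A→{S}, B→{A, B, G}, D→{A, F, G, H}, F→{G}, G→{F, H}, H→∅; now {S, A, B, D, F, G, H}.
Read '1': S→{C, G}, A→{A, D}, B→{F, H}, D→{E}, F→{A, B, E}, G→∅, H→{S, C}; now {S, A, B, C, D, E, F, G, H}.
That set has 9 states.

9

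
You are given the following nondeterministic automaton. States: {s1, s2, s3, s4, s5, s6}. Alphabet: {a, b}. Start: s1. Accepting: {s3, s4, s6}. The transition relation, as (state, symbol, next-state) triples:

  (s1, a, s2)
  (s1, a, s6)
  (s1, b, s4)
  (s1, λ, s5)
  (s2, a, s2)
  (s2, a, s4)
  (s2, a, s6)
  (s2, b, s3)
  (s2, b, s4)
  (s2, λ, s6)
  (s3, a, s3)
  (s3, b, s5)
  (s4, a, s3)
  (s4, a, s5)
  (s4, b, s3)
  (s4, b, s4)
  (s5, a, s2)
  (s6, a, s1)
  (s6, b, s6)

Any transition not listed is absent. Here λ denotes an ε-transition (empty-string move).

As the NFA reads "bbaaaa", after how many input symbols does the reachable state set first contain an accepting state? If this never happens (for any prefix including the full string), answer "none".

1

Start: ε-closure({s1}) = {s1, s5}.
Read 'b': s1→{s4}, s5→∅; now {s4}.
None of the earlier sets intersect F, but {s4} does.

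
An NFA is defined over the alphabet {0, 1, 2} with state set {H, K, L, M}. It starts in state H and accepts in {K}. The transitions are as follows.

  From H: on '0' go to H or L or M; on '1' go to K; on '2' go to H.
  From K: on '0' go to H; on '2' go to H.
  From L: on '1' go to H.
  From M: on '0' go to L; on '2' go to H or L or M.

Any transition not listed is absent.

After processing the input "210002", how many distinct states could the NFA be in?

3

Start in {H}.
Read '2': H→{H}; now {H}.
Read '1': H→{K}; now {K}.
Read '0': K→{H}; now {H}.
Read '0': H→{H, L, M}; now {H, L, M}.
Read '0': H→{H, L, M}, L→∅, M→{L}; now {H, L, M}.
Read '2': H→{H}, L→∅, M→{H, L, M}; now {H, L, M}.
That set has 3 states.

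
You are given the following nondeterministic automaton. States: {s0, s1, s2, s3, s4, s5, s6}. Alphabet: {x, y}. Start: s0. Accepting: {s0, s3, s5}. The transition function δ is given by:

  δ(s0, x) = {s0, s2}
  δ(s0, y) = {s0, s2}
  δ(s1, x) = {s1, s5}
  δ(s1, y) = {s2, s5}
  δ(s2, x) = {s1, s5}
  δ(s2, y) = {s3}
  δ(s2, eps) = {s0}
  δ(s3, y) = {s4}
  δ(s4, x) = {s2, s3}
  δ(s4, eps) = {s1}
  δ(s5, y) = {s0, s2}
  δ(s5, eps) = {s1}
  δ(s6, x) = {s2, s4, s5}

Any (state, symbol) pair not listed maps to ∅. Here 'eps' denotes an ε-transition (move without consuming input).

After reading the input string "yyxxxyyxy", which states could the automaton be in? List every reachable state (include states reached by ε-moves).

Start in {s0}.
Read 'y': s0→{s0, s2}; now {s0, s2}.
Read 'y': s0→{s0, s2}, s2→{s3}; now {s0, s2, s3}.
Read 'x': s0→{s0, s2}, s2→{s1, s5}, s3→∅; now {s0, s1, s2, s5}.
Read 'x': s0→{s0, s2}, s1→{s1, s5}, s2→{s1, s5}, s5→∅; now {s0, s1, s2, s5}.
Read 'x': s0→{s0, s2}, s1→{s1, s5}, s2→{s1, s5}, s5→∅; now {s0, s1, s2, s5}.
Read 'y': s0→{s0, s2}, s1→{s2, s5}, s2→{s3}, s5→{s0, s2}; union {s0, s2, s3, s5}; ε-closure = {s0, s1, s2, s3, s5}.
Read 'y': s0→{s0, s2}, s1→{s2, s5}, s2→{s3}, s3→{s4}, s5→{s0, s2}; union {s0, s2, s3, s4, s5}; ε-closure = {s0, s1, s2, s3, s4, s5}.
Read 'x': s0→{s0, s2}, s1→{s1, s5}, s2→{s1, s5}, s3→∅, s4→{s2, s3}, s5→∅; now {s0, s1, s2, s3, s5}.
Read 'y': s0→{s0, s2}, s1→{s2, s5}, s2→{s3}, s3→{s4}, s5→{s0, s2}; union {s0, s2, s3, s4, s5}; ε-closure = {s0, s1, s2, s3, s4, s5}.

{s0, s1, s2, s3, s4, s5}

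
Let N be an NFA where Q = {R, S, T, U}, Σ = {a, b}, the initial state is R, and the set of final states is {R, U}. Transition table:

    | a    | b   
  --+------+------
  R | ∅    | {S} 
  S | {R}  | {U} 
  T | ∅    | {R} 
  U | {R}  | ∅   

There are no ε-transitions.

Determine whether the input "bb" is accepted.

Yes

Start in {R}.
Read 'b': R→{S}; now {S}.
Read 'b': S→{U}; now {U}.
The final set {U} contains the accepting state U.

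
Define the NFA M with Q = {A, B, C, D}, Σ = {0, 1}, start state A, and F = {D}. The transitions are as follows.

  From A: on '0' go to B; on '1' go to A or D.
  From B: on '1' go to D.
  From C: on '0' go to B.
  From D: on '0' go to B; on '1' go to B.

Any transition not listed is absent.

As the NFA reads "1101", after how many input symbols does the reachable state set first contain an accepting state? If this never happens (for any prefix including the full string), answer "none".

1

Start in {A}.
Read '1': A→{A, D}; now {A, D}.
None of the earlier sets intersect F, but {A, D} does.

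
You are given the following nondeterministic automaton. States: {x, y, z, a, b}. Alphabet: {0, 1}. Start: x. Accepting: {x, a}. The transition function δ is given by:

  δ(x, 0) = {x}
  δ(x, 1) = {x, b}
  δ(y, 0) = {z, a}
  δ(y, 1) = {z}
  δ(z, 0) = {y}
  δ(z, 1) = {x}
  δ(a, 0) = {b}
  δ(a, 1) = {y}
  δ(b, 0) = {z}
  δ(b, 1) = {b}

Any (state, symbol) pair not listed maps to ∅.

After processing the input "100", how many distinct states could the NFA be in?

Start in {x}.
Read '1': {x} → {x, b}.
Read '0': {x, b} → {x, z}.
Read '0': {x, z} → {x, y}.
That set has 2 states.

2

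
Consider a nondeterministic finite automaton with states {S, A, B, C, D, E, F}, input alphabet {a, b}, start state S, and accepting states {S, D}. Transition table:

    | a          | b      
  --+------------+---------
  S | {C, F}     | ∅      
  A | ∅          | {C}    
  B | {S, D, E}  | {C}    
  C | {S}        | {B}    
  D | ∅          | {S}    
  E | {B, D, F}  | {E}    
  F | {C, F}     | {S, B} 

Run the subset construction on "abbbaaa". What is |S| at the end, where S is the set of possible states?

5

Start in {S}.
Read 'a': S→{C, F}; now {C, F}.
Read 'b': C→{B}, F→{S, B}; now {S, B}.
Read 'b': S→∅, B→{C}; now {C}.
Read 'b': C→{B}; now {B}.
Read 'a': B→{S, D, E}; now {S, D, E}.
Read 'a': S→{C, F}, D→∅, E→{B, D, F}; now {B, C, D, F}.
Read 'a': B→{S, D, E}, C→{S}, D→∅, F→{C, F}; now {S, C, D, E, F}.
That set has 5 states.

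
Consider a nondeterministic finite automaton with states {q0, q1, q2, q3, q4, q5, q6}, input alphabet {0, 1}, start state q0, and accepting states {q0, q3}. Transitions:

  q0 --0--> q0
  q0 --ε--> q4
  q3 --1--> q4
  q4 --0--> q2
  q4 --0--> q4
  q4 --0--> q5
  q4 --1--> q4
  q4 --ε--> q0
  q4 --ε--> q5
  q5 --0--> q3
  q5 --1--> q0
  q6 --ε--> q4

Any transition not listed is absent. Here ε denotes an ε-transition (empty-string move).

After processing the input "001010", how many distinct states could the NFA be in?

5

Start: ε-closure({q0}) = {q0, q4, q5}.
Read '0': q0→{q0}, q4→{q2, q4, q5}, q5→{q3}; now {q0, q2, q3, q4, q5}.
Read '0': q0→{q0}, q2→∅, q3→∅, q4→{q2, q4, q5}, q5→{q3}; now {q0, q2, q3, q4, q5}.
Read '1': q0→∅, q2→∅, q3→{q4}, q4→{q4}, q5→{q0}; union {q0, q4}; ε-closure = {q0, q4, q5}.
Read '0': q0→{q0}, q4→{q2, q4, q5}, q5→{q3}; now {q0, q2, q3, q4, q5}.
Read '1': q0→∅, q2→∅, q3→{q4}, q4→{q4}, q5→{q0}; union {q0, q4}; ε-closure = {q0, q4, q5}.
Read '0': q0→{q0}, q4→{q2, q4, q5}, q5→{q3}; now {q0, q2, q3, q4, q5}.
That set has 5 states.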